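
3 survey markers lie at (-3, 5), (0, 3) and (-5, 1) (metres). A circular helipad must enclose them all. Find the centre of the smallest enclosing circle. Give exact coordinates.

Call the three points A, B, C in the order given.
Side lengths²: AB² = 13, AC² = 20, BC² = 29.
Since BC² = 29 < 20 + 13 = 33, the triangle is acute, so the smallest enclosing circle is the circumcircle.
Circumcentre = (-2.625, 2.3125), r² = 7.36328125.
Centre = (-2.625, 2.3125).

(-2.625, 2.3125)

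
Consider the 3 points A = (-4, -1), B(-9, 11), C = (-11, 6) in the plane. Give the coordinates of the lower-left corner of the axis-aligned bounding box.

x-range [-11, -4], y-range [-1, 11].
The lower-left corner is (-11, -1).

(-11, -1)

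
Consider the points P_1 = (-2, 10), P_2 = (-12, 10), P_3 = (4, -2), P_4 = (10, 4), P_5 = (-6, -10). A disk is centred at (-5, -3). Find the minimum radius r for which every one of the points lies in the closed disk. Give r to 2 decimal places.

16.55

The required radius is the distance from (-5, -3) to the farthest point.
Squared distances: 178, 218, 82, 274, 50.
Maximum is 274, attained at P_4.
r = √274 ≈ 16.55.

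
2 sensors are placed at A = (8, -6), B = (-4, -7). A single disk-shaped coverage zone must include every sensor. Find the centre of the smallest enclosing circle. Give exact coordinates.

(2, -6.5)

The smallest circle enclosing two points has them as diameter endpoints.
Centre = midpoint = (2, -6.5); r² = |AB|²/4 = 145/4 = 36.25.
Centre = (2, -6.5).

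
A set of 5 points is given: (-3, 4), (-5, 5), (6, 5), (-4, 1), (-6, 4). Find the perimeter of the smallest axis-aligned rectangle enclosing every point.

32

Width = max x − min x = 6 − (-6) = 12.
Height = max y − min y = 5 − 1 = 4.
Perimeter = 2(12 + 4) = 32.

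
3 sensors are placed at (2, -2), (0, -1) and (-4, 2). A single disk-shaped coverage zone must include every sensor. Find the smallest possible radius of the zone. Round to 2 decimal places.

3.61

Call the three points A, B, C in the order given.
Side lengths²: AB² = 5, AC² = 52, BC² = 25.
Since AC² = 52 ≥ 25 + 5 = 30, the angle opposite AC is not acute, so the smallest enclosing circle has AC as diameter.
Centre = midpoint of AC = (-1, 0), r² = 52/4 = 13.
r = √13 ≈ 3.61.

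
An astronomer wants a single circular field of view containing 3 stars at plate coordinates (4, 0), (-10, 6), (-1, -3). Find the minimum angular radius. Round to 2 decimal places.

Call the three points A, B, C in the order given.
Side lengths²: AB² = 232, AC² = 34, BC² = 162.
Since AB² = 232 ≥ 162 + 34 = 196, the angle opposite AB is not acute, so the smallest enclosing circle has AB as diameter.
Centre = midpoint of AB = (-3, 3), r² = 232/4 = 58.
r = √58 ≈ 7.62.

7.62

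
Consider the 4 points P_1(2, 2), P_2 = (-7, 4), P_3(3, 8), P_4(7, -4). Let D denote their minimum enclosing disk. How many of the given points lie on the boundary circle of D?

A smallest enclosing disk is always determined by at most three of the input points on its boundary.
The minimum enclosing circle is determined by three boundary points: P_2, P_3, P_4.
Their circumcentre is (4/17, 7/17) with r² = 18850/289.
The farthest remaining point P_1 is at distance² 1629/289 ≤ 18850/289.
The points at distance exactly r from the centre are P_2, P_3, P_4 — 3 points.

3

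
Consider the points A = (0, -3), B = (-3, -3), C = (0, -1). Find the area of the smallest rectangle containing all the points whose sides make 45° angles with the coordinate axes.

7.5

In coordinates u = x + y, v = x − y the rectangle is axis-aligned; the map (x,y)→(u,v) scales areas by 2.
u-values: -3, -6, -1; range = -1 − (-6) = 5.
v-values: 3, 0, 1; range = 3 − 0 = 3.
Area = (5 × 3) / 2 = 7.5.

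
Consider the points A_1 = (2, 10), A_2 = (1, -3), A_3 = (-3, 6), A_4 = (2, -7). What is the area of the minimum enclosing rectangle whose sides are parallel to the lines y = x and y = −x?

In coordinates u = x + y, v = x − y the rectangle is axis-aligned; the map (x,y)→(u,v) scales areas by 2.
u-values: 12, -2, 3, -5; range = 12 − (-5) = 17.
v-values: -8, 4, -9, 9; range = 9 − (-9) = 18.
Area = (17 × 18) / 2 = 153.

153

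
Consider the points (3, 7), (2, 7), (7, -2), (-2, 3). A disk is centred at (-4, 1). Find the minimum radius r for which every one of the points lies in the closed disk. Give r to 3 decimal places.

11.402

The required radius is the distance from (-4, 1) to the farthest point.
Squared distances: 85, 72, 130, 8.
Maximum is 130, attained at (7, -2).
r = √130 ≈ 11.402.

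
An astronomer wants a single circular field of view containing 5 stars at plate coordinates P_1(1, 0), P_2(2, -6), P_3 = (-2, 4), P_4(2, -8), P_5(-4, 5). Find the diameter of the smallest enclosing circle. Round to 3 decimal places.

The minimum enclosing circle of a finite set is fixed by two of the points (as a diameter) or three (as a circumcircle).
The farthest pair is P_4–P_5 with squared distance 205. The circle on this segment as diameter has centre (-1, -1.5) and r² = 205/4 = 51.25.
Check P_1: distance² to centre = 6.25 ≤ 51.25, so it lies inside.
All remaining points lie in this disk, and no smaller disk contains both endpoints, so this is the minimum enclosing circle.
Diameter = 2r = 2√(51.25) ≈ 14.318.

14.318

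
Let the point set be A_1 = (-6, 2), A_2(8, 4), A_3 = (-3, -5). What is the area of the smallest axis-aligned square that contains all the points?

196

The bounding box has width 14 and height 9.
An axis-aligned square enclosing the set must have side ≥ max(width, height).
So the minimum side is max(14, 9) = 14.
Area = 14² = 196.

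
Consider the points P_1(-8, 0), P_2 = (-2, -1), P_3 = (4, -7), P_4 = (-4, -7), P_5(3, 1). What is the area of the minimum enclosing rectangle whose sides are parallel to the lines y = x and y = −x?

In coordinates u = x + y, v = x − y the rectangle is axis-aligned; the map (x,y)→(u,v) scales areas by 2.
u-values: -8, -3, -3, -11, 4; range = 4 − (-11) = 15.
v-values: -8, -1, 11, 3, 2; range = 11 − (-8) = 19.
Area = (15 × 19) / 2 = 142.5.

142.5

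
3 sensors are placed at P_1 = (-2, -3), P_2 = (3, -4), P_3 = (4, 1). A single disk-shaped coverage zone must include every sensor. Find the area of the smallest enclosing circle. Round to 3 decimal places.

Side lengths²: P_1P_2² = 26, P_1P_3² = 52, P_2P_3² = 26.
Since P_1P_3² = 52 ≥ 26 + 26 = 52, the angle opposite P_1P_3 is not acute, so the smallest enclosing circle has P_1P_3 as diameter.
Centre = midpoint of P_1P_3 = (1, -1), r² = 52/4 = 13.
Area = π·r² = π·13 ≈ 40.841.

40.841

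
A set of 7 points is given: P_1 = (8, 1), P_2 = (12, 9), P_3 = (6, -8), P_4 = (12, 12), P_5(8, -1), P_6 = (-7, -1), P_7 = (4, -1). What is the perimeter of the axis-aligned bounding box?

Width = max x − min x = 12 − (-7) = 19.
Height = max y − min y = 12 − (-8) = 20.
Perimeter = 2(19 + 20) = 78.

78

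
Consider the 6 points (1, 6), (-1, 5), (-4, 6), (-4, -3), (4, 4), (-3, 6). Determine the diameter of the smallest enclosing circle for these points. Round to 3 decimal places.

The minimum enclosing circle of a finite set is fixed by two of the points (as a diameter) or three (as a circumcircle).
The minimum enclosing circle is determined by three boundary points: (-4, 6), (-4, -3), (4, 4).
Their circumcentre is (-0.875, 1.5) with r² = 30.015625.
The farthest remaining point (-3, 6) is at distance² 24.765625 ≤ 30.015625.
Diameter = 2r = 2√(30.015625) ≈ 10.957.

10.957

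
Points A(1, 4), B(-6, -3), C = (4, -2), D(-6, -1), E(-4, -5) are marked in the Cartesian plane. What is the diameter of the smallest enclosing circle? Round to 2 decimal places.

10.59

The minimum enclosing circle of a finite set is fixed by two of the points (as a diameter) or three (as a circumcircle).
The minimum enclosing circle is determined by three boundary points: A, B, C.
Their circumcentre is (-7/6, -5/6) with r² = 505/18.
The farthest remaining point E is at distance² 457/18 ≤ 505/18.
Diameter = 2r = 2√(505/18) ≈ 10.59.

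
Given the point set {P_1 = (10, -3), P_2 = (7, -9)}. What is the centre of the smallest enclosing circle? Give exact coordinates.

The smallest circle enclosing two points has them as diameter endpoints.
Centre = midpoint = (8.5, -6); r² = |P_1P_2|²/4 = 45/4 = 11.25.
Centre = (8.5, -6).

(8.5, -6)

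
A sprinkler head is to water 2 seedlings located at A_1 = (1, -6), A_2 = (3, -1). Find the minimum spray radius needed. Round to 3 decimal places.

2.693

The smallest circle enclosing two points has them as diameter endpoints.
Centre = midpoint = (2, -3.5); r² = |A_1A_2|²/4 = 29/4 = 7.25.
r = √(7.25) ≈ 2.693.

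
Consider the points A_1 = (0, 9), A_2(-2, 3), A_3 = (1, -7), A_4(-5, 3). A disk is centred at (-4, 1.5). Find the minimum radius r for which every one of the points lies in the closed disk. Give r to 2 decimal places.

9.86

The required radius is the distance from (-4, 1.5) to the farthest point.
Squared distances: 72.25, 6.25, 97.25, 3.25.
Maximum is 97.25, attained at A_3.
r = √(97.25) ≈ 9.86.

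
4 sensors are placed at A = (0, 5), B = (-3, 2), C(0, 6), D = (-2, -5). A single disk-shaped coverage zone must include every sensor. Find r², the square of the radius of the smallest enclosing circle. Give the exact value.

31.25

The farthest pair is C–D with squared distance 125. The circle on this segment as diameter has centre (-1, 0.5) and r² = 125/4 = 31.25.
Check A: distance² to centre = 21.25 ≤ 31.25, so it lies inside.
All remaining points lie in this disk, and no smaller disk contains both endpoints, so this is the minimum enclosing circle.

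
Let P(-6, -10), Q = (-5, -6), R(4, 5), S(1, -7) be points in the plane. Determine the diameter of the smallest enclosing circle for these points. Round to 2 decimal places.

By Welzl's lemma the MEC is supported by two points (diametrically opposite) or three points (on a circumcircle).
The farthest pair is P–R with squared distance 325. The circle on this segment as diameter has centre (-1, -2.5) and r² = 325/4 = 81.25.
Check Q: distance² to centre = 28.25 ≤ 81.25, so it lies inside.
All remaining points lie in this disk, and no smaller disk contains both endpoints, so this is the minimum enclosing circle.
Diameter = 2r = 2√(81.25) ≈ 18.03.

18.03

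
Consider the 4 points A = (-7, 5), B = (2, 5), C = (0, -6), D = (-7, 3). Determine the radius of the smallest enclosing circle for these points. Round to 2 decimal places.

A smallest enclosing disk is always determined by at most three of the input points on its boundary.
The minimum enclosing circle is determined by three boundary points: A, B, C.
Their circumcentre is (-2.5, 3/22) with r² = 10625/242.
The farthest remaining point D is at distance² 6885/242 ≤ 10625/242.
r = √(10625/242) ≈ 6.63.

6.63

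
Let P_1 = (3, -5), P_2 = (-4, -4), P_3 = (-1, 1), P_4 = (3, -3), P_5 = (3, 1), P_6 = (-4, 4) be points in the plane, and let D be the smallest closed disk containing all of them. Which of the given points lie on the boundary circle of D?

P_1, P_6

By Welzl's lemma the MEC is supported by two points (diametrically opposite) or three points (on a circumcircle).
The farthest pair is P_1–P_6 with squared distance 130. The circle on this segment as diameter has centre (-0.5, -0.5) and r² = 130/4 = 32.5.
Check P_2: distance² to centre = 24.5 ≤ 32.5, so it lies inside.
All remaining points lie in this disk, and no smaller disk contains both endpoints, so this is the minimum enclosing circle.
The points at distance exactly r from the centre are P_1, P_6 — 2 points.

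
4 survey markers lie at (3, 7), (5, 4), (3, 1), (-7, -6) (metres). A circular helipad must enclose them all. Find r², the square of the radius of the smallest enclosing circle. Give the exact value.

By Welzl's lemma the MEC is supported by two points (diametrically opposite) or three points (on a circumcircle).
The farthest pair is (3, 7)–(-7, -6) with squared distance 269. The circle on this segment as diameter has centre (-2, 0.5) and r² = 269/4 = 67.25.
Check (5, 4): distance² to centre = 61.25 ≤ 67.25, so it lies inside.
All remaining points lie in this disk, and no smaller disk contains both endpoints, so this is the minimum enclosing circle.

67.25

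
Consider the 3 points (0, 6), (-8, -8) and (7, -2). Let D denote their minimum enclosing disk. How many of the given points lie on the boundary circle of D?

3

Call the three points A, B, C in the order given.
Side lengths²: AB² = 260, AC² = 113, BC² = 261.
Since BC² = 261 < 260 + 113 = 373, the triangle is acute, so the smallest enclosing circle is the circumcircle.
Circumcentre = (-83/54, -65/27), r² = 213005/2916.
The points at distance exactly r from the centre are (0, 6), (-8, -8), (7, -2) — 3 points.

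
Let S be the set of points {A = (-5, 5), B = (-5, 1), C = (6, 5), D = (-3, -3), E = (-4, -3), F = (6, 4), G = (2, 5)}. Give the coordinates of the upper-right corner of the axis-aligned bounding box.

(6, 5)

x-range [-5, 6], y-range [-3, 5].
The upper-right corner is (6, 5).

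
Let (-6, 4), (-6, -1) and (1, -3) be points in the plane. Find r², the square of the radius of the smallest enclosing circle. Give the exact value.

24.5

Call the three points A, B, C in the order given.
Side lengths²: AB² = 25, AC² = 98, BC² = 53.
Since AC² = 98 ≥ 53 + 25 = 78, the angle opposite AC is not acute, so the smallest enclosing circle has AC as diameter.
Centre = midpoint of AC = (-2.5, 0.5), r² = 98/4 = 24.5.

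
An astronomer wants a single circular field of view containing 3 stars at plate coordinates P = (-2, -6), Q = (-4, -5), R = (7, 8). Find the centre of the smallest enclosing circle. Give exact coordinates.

(1.5, 1.5)

Side lengths²: PQ² = 5, PR² = 277, QR² = 290.
Since QR² = 290 ≥ 277 + 5 = 282, the angle opposite QR is not acute, so the smallest enclosing circle has QR as diameter.
Centre = midpoint of QR = (1.5, 1.5), r² = 290/4 = 72.5.
Centre = (1.5, 1.5).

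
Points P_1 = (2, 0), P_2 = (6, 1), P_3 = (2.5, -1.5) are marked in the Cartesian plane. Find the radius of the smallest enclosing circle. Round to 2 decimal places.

2.16

Side lengths²: P_1P_2² = 17, P_1P_3² = 2.5, P_2P_3² = 18.5.
Since P_2P_3² = 18.5 < 17 + 2.5 = 19.5, the triangle is acute, so the smallest enclosing circle is the circumcircle.
Circumcentre = (54/13, -3/26), r² = 3145/676.
r = √(3145/676) ≈ 2.16.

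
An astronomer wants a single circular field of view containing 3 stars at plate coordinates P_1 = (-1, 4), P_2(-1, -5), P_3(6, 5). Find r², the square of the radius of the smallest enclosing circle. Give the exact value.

Side lengths²: P_1P_2² = 81, P_1P_3² = 50, P_2P_3² = 149.
Since P_2P_3² = 149 ≥ 81 + 50 = 131, the angle opposite P_2P_3 is not acute, so the smallest enclosing circle has P_2P_3 as diameter.
Centre = midpoint of P_2P_3 = (2.5, 0), r² = 149/4 = 37.25.

37.25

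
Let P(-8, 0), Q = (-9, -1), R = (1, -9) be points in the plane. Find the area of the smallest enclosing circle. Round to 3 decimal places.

128.805

Side lengths²: PQ² = 2, PR² = 162, QR² = 164.
Since QR² = 164 ≥ 162 + 2 = 164, the angle opposite QR is not acute, so the smallest enclosing circle has QR as diameter.
Centre = midpoint of QR = (-4, -5), r² = 164/4 = 41.
Area = π·r² = π·41 ≈ 128.805.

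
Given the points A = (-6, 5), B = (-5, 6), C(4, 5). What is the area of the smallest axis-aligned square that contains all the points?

100

The bounding box has width 10 and height 1.
An axis-aligned square enclosing the set must have side ≥ max(width, height).
So the minimum side is max(10, 1) = 10.
Area = 10² = 100.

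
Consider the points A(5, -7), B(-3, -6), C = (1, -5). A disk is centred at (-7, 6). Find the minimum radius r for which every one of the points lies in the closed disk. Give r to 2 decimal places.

The required radius is the distance from (-7, 6) to the farthest point.
Squared distances: 313, 160, 185.
Maximum is 313, attained at A.
r = √313 ≈ 17.69.

17.69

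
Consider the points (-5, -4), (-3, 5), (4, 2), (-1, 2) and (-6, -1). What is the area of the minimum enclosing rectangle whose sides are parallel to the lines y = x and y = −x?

In coordinates u = x + y, v = x − y the rectangle is axis-aligned; the map (x,y)→(u,v) scales areas by 2.
u-values: -9, 2, 6, 1, -7; range = 6 − (-9) = 15.
v-values: -1, -8, 2, -3, -5; range = 2 − (-8) = 10.
Area = (15 × 10) / 2 = 75.

75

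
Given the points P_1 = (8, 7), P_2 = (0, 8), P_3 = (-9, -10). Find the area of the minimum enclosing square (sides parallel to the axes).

324

The bounding box has width 17 and height 18.
An axis-aligned square enclosing the set must have side ≥ max(width, height).
So the minimum side is max(17, 18) = 18.
Area = 18² = 324.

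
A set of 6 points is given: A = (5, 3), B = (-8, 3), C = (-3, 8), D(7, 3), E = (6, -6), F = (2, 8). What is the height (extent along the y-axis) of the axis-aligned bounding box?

14

max y = 8, min y = -6, so height = 14.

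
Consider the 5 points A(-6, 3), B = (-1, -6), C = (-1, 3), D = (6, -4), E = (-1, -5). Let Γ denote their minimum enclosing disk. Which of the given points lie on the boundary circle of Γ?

The farthest pair is A–D with squared distance 193. The circle on this segment as diameter has centre (0, -0.5) and r² = 193/4 = 48.25.
Check B: distance² to centre = 31.25 ≤ 48.25, so it lies inside.
All remaining points lie in this disk, and no smaller disk contains both endpoints, so this is the minimum enclosing circle.
The points at distance exactly r from the centre are A, D — 2 points.

A, D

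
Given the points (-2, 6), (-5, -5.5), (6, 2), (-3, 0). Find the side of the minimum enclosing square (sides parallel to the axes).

11.5

The bounding box has width 11 and height 11.5.
An axis-aligned square enclosing the set must have side ≥ max(width, height).
So the minimum side is max(11, 11.5) = 11.5.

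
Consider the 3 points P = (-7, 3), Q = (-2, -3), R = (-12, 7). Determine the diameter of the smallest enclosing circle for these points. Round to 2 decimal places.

14.14

Side lengths²: PQ² = 61, PR² = 41, QR² = 200.
Since QR² = 200 ≥ 61 + 41 = 102, the angle opposite QR is not acute, so the smallest enclosing circle has QR as diameter.
Centre = midpoint of QR = (-7, 2), r² = 200/4 = 50.
Diameter = 2r = 2√50 ≈ 14.14.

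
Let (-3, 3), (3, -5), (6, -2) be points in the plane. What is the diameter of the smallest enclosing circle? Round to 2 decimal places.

Call the three points A, B, C in the order given.
Side lengths²: AB² = 100, AC² = 106, BC² = 18.
Since AC² = 106 < 100 + 18 = 118, the triangle is acute, so the smallest enclosing circle is the circumcircle.
Circumcentre = (8/7, -1/7), r² = 1325/49.
Diameter = 2r = 2√(1325/49) ≈ 10.40.

10.40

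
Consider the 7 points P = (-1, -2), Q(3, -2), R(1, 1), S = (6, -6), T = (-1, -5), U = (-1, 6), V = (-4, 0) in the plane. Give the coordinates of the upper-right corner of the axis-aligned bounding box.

x-range [-4, 6], y-range [-6, 6].
The upper-right corner is (6, 6).

(6, 6)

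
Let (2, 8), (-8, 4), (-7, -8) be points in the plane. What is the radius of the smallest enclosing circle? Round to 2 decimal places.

Call the three points A, B, C in the order given.
Side lengths²: AB² = 116, AC² = 337, BC² = 145.
Since AC² = 337 ≥ 145 + 116 = 261, the angle opposite AC is not acute, so the smallest enclosing circle has AC as diameter.
Centre = midpoint of AC = (-2.5, 0), r² = 337/4 = 84.25.
r = √(84.25) ≈ 9.18.

9.18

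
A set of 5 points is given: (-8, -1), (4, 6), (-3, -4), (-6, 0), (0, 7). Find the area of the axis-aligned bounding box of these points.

132

x ranges over [-8, 4], width 12.
y ranges over [-4, 7], height 11.
Area = 12 × 11 = 132.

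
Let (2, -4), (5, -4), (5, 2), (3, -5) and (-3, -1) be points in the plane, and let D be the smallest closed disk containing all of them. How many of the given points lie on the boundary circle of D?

The minimum enclosing circle is determined by three boundary points: (5, -4), (5, 2), (-3, -1).
Their circumcentre is (1.5625, -1) with r² = 20.81640625.
The farthest remaining point (3, -5) is at distance² 18.06640625 ≤ 20.81640625.
The points at distance exactly r from the centre are (5, -4), (5, 2), (-3, -1) — 3 points.

3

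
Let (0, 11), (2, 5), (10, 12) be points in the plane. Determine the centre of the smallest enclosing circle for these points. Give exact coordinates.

Call the three points A, B, C in the order given.
Side lengths²: AB² = 40, AC² = 101, BC² = 113.
Since BC² = 113 < 101 + 40 = 141, the triangle is acute, so the smallest enclosing circle is the circumcircle.
Circumcentre = (323/62, 583/62), r² = 57065/1922.
Centre = (323/62, 583/62).

(323/62, 583/62)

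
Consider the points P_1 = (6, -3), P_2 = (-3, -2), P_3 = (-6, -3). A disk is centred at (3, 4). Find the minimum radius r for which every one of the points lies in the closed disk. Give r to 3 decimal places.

11.402

The required radius is the distance from (3, 4) to the farthest point.
Squared distances: 58, 72, 130.
Maximum is 130, attained at P_3.
r = √130 ≈ 11.402.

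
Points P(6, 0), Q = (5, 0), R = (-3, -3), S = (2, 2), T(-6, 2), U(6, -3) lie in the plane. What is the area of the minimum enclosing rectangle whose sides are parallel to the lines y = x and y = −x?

102

In coordinates u = x + y, v = x − y the rectangle is axis-aligned; the map (x,y)→(u,v) scales areas by 2.
u-values: 6, 5, -6, 4, -4, 3; range = 6 − (-6) = 12.
v-values: 6, 5, 0, 0, -8, 9; range = 9 − (-8) = 17.
Area = (12 × 17) / 2 = 102.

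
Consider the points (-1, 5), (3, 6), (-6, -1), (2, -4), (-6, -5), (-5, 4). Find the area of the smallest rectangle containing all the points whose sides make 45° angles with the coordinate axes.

In coordinates u = x + y, v = x − y the rectangle is axis-aligned; the map (x,y)→(u,v) scales areas by 2.
u-values: 4, 9, -7, -2, -11, -1; range = 9 − (-11) = 20.
v-values: -6, -3, -5, 6, -1, -9; range = 6 − (-9) = 15.
Area = (20 × 15) / 2 = 150.

150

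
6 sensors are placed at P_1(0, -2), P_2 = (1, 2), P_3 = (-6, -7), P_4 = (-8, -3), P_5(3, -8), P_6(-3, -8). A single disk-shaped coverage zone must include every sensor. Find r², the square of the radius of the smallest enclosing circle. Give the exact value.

40.2376

The minimum enclosing circle of a finite set is fixed by two of the points (as a diameter) or three (as a circumcircle).
The minimum enclosing circle is determined by three boundary points: P_2, P_4, P_5.
Their circumcentre is (-1.7, -3.74) with r² = 40.2376.
The farthest remaining point P_3 is at distance² 29.1176 ≤ 40.2376.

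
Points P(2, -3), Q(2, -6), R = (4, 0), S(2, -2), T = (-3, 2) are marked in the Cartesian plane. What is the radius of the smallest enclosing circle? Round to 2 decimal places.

4.72

A smallest enclosing disk is always determined by at most three of the input points on its boundary.
The minimum enclosing circle is determined by three boundary points: Q, R, T.
Their circumcentre is (-15/46, -87/46) with r² = 23585/1058.
The farthest remaining point P is at distance² 7025/1058 ≤ 23585/1058.
r = √(23585/1058) ≈ 4.72.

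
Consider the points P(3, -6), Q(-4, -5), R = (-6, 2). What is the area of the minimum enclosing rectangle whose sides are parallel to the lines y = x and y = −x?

51

In coordinates u = x + y, v = x − y the rectangle is axis-aligned; the map (x,y)→(u,v) scales areas by 2.
u-values: -3, -9, -4; range = -3 − (-9) = 6.
v-values: 9, 1, -8; range = 9 − (-8) = 17.
Area = (6 × 17) / 2 = 51.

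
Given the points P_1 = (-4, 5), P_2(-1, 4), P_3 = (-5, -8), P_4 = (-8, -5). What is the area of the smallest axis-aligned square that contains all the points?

169

The bounding box has width 7 and height 13.
An axis-aligned square enclosing the set must have side ≥ max(width, height).
So the minimum side is max(7, 13) = 13.
Area = 13² = 169.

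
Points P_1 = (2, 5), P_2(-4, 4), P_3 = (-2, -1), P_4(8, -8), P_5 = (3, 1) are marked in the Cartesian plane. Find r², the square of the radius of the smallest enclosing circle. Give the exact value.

72

The farthest pair is P_2–P_4 with squared distance 288. The circle on this segment as diameter has centre (2, -2) and r² = 288/4 = 72.
Check P_1: distance² to centre = 49 ≤ 72, so it lies inside.
All remaining points lie in this disk, and no smaller disk contains both endpoints, so this is the minimum enclosing circle.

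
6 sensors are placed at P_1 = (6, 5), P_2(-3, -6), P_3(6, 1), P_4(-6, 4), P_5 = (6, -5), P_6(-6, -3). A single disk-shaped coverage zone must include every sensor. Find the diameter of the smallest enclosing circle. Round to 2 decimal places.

15.05

A smallest enclosing disk is always determined by at most three of the input points on its boundary.
The minimum enclosing circle is determined by three boundary points: P_1, P_4, P_5.
Their circumcentre is (0.375, 0) with r² = 56.640625.
The farthest remaining point P_6 is at distance² 49.640625 ≤ 56.640625.
Diameter = 2r = 2√(56.640625) ≈ 15.05.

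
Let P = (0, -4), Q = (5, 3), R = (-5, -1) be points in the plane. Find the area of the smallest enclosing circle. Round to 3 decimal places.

91.106

Side lengths²: PQ² = 74, PR² = 34, QR² = 116.
Since QR² = 116 ≥ 74 + 34 = 108, the angle opposite QR is not acute, so the smallest enclosing circle has QR as diameter.
Centre = midpoint of QR = (0, 1), r² = 116/4 = 29.
Area = π·r² = π·29 ≈ 91.106.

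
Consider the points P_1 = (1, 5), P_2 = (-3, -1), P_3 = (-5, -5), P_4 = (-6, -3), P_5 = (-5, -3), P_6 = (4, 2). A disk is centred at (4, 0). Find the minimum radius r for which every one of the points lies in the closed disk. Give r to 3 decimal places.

The required radius is the distance from (4, 0) to the farthest point.
Squared distances: 34, 50, 106, 109, 90, 4.
Maximum is 109, attained at P_4.
r = √109 ≈ 10.440.

10.440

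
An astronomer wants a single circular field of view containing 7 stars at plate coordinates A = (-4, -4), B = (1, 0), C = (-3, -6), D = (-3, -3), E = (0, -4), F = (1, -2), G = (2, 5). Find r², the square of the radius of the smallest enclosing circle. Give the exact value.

The farthest pair is C–G with squared distance 146. The circle on this segment as diameter has centre (-0.5, -0.5) and r² = 146/4 = 36.5.
Check A: distance² to centre = 24.5 ≤ 36.5, so it lies inside.
All remaining points lie in this disk, and no smaller disk contains both endpoints, so this is the minimum enclosing circle.

36.5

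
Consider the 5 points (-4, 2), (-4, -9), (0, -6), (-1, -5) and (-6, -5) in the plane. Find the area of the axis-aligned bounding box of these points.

x ranges over [-6, 0], width 6.
y ranges over [-9, 2], height 11.
Area = 6 × 11 = 66.

66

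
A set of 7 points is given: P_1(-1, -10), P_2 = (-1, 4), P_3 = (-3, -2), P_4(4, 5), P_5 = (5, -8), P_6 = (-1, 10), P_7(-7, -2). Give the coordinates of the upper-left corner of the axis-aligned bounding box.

(-7, 10)

x-range [-7, 5], y-range [-10, 10].
The upper-left corner is (-7, 10).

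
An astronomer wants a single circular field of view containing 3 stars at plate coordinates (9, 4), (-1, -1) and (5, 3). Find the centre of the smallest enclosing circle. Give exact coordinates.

(4, 1.5)

Call the three points A, B, C in the order given.
Side lengths²: AB² = 125, AC² = 17, BC² = 52.
Since AB² = 125 ≥ 52 + 17 = 69, the angle opposite AB is not acute, so the smallest enclosing circle has AB as diameter.
Centre = midpoint of AB = (4, 1.5), r² = 125/4 = 31.25.
Centre = (4, 1.5).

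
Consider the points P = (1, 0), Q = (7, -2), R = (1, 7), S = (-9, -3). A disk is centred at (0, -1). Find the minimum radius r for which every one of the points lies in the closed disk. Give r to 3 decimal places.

The required radius is the distance from (0, -1) to the farthest point.
Squared distances: 2, 50, 65, 85.
Maximum is 85, attained at S.
r = √85 ≈ 9.220.

9.220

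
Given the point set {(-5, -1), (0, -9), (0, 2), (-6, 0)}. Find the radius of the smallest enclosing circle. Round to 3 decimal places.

By Welzl's lemma the MEC is supported by two points (diametrically opposite) or three points (on a circumcircle).
The minimum enclosing circle is determined by three boundary points: (0, -9), (0, 2), (-6, 0).
Their circumcentre is (-1.5, -3.5) with r² = 32.5.
The farthest remaining point (-5, -1) is at distance² 18.5 ≤ 32.5.
r = √(32.5) ≈ 5.701.

5.701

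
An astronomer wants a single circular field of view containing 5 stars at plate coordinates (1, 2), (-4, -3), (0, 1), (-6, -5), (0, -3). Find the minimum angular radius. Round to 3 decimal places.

By Welzl's lemma the MEC is supported by two points (diametrically opposite) or three points (on a circumcircle).
The farthest pair is (1, 2)–(-6, -5) with squared distance 98. The circle on this segment as diameter has centre (-2.5, -1.5) and r² = 98/4 = 24.5.
Check (-4, -3): distance² to centre = 4.5 ≤ 24.5, so it lies inside.
All remaining points lie in this disk, and no smaller disk contains both endpoints, so this is the minimum enclosing circle.
r = √(24.5) ≈ 4.950.

4.950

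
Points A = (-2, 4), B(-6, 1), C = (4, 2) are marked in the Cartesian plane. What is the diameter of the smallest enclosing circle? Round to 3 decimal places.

10.050

Side lengths²: AB² = 25, AC² = 40, BC² = 101.
Since BC² = 101 ≥ 40 + 25 = 65, the angle opposite BC is not acute, so the smallest enclosing circle has BC as diameter.
Centre = midpoint of BC = (-1, 1.5), r² = 101/4 = 25.25.
Diameter = 2r = 2√(25.25) ≈ 10.050.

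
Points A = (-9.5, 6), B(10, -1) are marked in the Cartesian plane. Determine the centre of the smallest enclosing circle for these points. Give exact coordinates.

(0.25, 2.5)

The smallest circle enclosing two points has them as diameter endpoints.
Centre = midpoint = (0.25, 2.5); r² = |AB|²/4 = 429.25/4 = 107.3125.
Centre = (0.25, 2.5).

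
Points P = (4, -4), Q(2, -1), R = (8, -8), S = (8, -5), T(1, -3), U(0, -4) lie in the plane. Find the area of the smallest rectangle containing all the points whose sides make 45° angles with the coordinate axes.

In coordinates u = x + y, v = x − y the rectangle is axis-aligned; the map (x,y)→(u,v) scales areas by 2.
u-values: 0, 1, 0, 3, -2, -4; range = 3 − (-4) = 7.
v-values: 8, 3, 16, 13, 4, 4; range = 16 − 3 = 13.
Area = (7 × 13) / 2 = 45.5.

45.5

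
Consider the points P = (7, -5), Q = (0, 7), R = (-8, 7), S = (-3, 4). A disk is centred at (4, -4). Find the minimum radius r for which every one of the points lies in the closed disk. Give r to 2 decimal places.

16.28

The required radius is the distance from (4, -4) to the farthest point.
Squared distances: 10, 137, 265, 113.
Maximum is 265, attained at R.
r = √265 ≈ 16.28.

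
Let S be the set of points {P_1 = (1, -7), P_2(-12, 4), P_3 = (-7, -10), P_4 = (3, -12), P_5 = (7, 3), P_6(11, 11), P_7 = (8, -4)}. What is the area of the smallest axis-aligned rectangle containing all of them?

529

x ranges over [-12, 11], width 23.
y ranges over [-12, 11], height 23.
Area = 23 × 23 = 529.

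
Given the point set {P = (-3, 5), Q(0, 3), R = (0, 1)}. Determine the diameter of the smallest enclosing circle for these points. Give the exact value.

5

Side lengths²: PQ² = 13, PR² = 25, QR² = 4.
Since PR² = 25 ≥ 13 + 4 = 17, the angle opposite PR is not acute, so the smallest enclosing circle has PR as diameter.
Centre = midpoint of PR = (-1.5, 3), r² = 25/4 = 6.25.
Diameter = 2r = 2√(6.25) = 5.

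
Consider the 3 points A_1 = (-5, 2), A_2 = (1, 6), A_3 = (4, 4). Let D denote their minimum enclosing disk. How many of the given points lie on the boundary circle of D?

Side lengths²: A_1A_2² = 52, A_1A_3² = 85, A_2A_3² = 13.
Since A_1A_3² = 85 ≥ 52 + 13 = 65, the angle opposite A_1A_3 is not acute, so the smallest enclosing circle has A_1A_3 as diameter.
Centre = midpoint of A_1A_3 = (-0.5, 3), r² = 85/4 = 21.25.
The points at distance exactly r from the centre are A_1, A_3 — 2 points.

2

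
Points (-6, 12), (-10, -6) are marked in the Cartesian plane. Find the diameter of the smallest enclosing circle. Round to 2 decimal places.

18.44

The smallest circle enclosing two points has them as diameter endpoints.
Centre = midpoint = (-8, 3); r² = |(-6, 12)−(-10, -6)|²/4 = 340/4 = 85.
Diameter = 2r = 2√85 ≈ 18.44.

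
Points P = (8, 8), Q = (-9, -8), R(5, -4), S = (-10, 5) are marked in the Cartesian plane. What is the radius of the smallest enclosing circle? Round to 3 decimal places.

A smallest enclosing disk is always determined by at most three of the input points on its boundary.
The farthest pair is P–Q with squared distance 545. The circle on this segment as diameter has centre (-0.5, 0) and r² = 545/4 = 136.25.
Check R: distance² to centre = 46.25 ≤ 136.25, so it lies inside.
All remaining points lie in this disk, and no smaller disk contains both endpoints, so this is the minimum enclosing circle.
r = √(136.25) ≈ 11.673.

11.673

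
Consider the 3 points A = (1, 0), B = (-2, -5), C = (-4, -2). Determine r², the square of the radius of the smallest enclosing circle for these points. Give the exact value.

Side lengths²: AB² = 34, AC² = 29, BC² = 13.
Since AB² = 34 < 29 + 13 = 42, the triangle is acute, so the smallest enclosing circle is the circumcircle.
Circumcentre = (-39/38, -83/38), r² = 6409/722.

6409/722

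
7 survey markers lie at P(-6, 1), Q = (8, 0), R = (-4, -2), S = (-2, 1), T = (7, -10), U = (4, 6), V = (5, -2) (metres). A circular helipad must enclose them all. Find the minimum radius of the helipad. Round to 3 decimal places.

8.855

The minimum enclosing circle is determined by three boundary points: P, T, U.
Their circumcentre is (29/14, -37/14) with r² = 7685/98.
The farthest remaining point Q is at distance² 4129/98 ≤ 7685/98.
r = √(7685/98) ≈ 8.855.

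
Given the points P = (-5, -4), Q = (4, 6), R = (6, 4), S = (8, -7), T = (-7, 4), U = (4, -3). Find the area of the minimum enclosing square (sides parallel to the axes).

225

The bounding box has width 15 and height 13.
An axis-aligned square enclosing the set must have side ≥ max(width, height).
So the minimum side is max(15, 13) = 15.
Area = 15² = 225.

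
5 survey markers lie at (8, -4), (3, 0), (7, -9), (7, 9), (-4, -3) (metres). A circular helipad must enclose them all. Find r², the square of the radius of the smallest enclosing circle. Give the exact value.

41605/484

The minimum enclosing circle of a finite set is fixed by two of the points (as a diameter) or three (as a circumcircle).
The minimum enclosing circle is determined by three boundary points: (7, -9), (7, 9), (-4, -3).
Their circumcentre is (105/22, 0) with r² = 41605/484.
The farthest remaining point (8, -4) is at distance² 12785/484 ≤ 41605/484.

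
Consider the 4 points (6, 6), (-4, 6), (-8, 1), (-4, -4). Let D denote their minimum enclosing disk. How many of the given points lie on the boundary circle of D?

3

The minimum enclosing circle is determined by three boundary points: (6, 6), (-8, 1), (-4, -4).
Their circumcentre is (-13/18, 49/18) with r² = 9061/162.
The farthest remaining point (-4, 6) is at distance² 3481/162 ≤ 9061/162.
The points at distance exactly r from the centre are (6, 6), (-8, 1), (-4, -4) — 3 points.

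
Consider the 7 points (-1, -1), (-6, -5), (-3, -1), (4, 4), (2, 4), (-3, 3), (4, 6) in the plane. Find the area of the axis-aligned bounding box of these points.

110

x ranges over [-6, 4], width 10.
y ranges over [-5, 6], height 11.
Area = 10 × 11 = 110.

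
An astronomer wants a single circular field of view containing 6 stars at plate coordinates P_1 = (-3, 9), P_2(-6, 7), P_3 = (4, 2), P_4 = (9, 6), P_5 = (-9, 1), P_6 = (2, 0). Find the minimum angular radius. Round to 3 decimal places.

By Welzl's lemma the MEC is supported by two points (diametrically opposite) or three points (on a circumcircle).
The farthest pair is P_4–P_5 with squared distance 349. The circle on this segment as diameter has centre (0, 3.5) and r² = 349/4 = 87.25.
Check P_1: distance² to centre = 39.25 ≤ 87.25, so it lies inside.
All remaining points lie in this disk, and no smaller disk contains both endpoints, so this is the minimum enclosing circle.
r = √(87.25) ≈ 9.341.

9.341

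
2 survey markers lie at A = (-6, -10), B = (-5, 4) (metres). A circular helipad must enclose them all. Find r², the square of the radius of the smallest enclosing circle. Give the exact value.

The smallest circle enclosing two points has them as diameter endpoints.
Centre = midpoint = (-5.5, -3); r² = |AB|²/4 = 197/4 = 49.25.

49.25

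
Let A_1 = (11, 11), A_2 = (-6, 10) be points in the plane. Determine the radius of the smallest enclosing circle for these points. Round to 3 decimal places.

The smallest circle enclosing two points has them as diameter endpoints.
Centre = midpoint = (2.5, 10.5); r² = |A_1A_2|²/4 = 290/4 = 72.5.
r = √(72.5) ≈ 8.515.

8.515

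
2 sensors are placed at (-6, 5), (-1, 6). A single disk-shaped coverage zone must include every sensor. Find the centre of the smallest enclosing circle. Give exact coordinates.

(-3.5, 5.5)

The smallest circle enclosing two points has them as diameter endpoints.
Centre = midpoint = (-3.5, 5.5); r² = |(-6, 5)−(-1, 6)|²/4 = 26/4 = 6.5.
Centre = (-3.5, 5.5).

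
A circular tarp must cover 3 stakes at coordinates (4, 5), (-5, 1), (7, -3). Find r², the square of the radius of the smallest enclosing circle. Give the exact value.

35405/882

Call the three points A, B, C in the order given.
Side lengths²: AB² = 97, AC² = 73, BC² = 160.
Since BC² = 160 < 97 + 73 = 170, the triangle is acute, so the smallest enclosing circle is the circumcircle.
Circumcentre = (47/42, -9/14), r² = 35405/882.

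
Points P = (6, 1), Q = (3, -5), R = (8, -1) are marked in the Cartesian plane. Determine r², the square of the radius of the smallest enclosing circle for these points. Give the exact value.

205/18

Side lengths²: PQ² = 45, PR² = 8, QR² = 41.
Since PQ² = 45 < 41 + 8 = 49, the triangle is acute, so the smallest enclosing circle is the circumcircle.
Circumcentre = (29/6, -13/6), r² = 205/18.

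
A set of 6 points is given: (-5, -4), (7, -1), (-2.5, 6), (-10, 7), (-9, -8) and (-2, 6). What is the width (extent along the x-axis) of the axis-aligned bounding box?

17

max x = 7, min x = -10, so width = 17.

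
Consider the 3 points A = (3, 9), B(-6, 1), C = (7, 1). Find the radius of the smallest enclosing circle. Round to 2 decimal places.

Side lengths²: AB² = 145, AC² = 80, BC² = 169.
Since BC² = 169 < 145 + 80 = 225, the triangle is acute, so the smallest enclosing circle is the circumcircle.
Circumcentre = (0.5, 2.75), r² = 45.3125.
r = √(45.3125) ≈ 6.73.

6.73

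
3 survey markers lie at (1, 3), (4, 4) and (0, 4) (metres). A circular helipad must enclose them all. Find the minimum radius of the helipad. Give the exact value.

Call the three points A, B, C in the order given.
Side lengths²: AB² = 10, AC² = 2, BC² = 16.
Since BC² = 16 ≥ 10 + 2 = 12, the angle opposite BC is not acute, so the smallest enclosing circle has BC as diameter.
Centre = midpoint of BC = (2, 4), r² = 16/4 = 4.
r = √4 = 2.

2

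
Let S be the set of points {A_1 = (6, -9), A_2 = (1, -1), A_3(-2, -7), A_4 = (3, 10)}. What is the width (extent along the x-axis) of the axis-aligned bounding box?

max x = 6, min x = -2, so width = 8.

8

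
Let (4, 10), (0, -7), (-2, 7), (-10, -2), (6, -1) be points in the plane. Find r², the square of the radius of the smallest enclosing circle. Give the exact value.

The minimum enclosing circle is determined by three boundary points: (4, 10), (0, -7), (-10, -2).
Their circumcentre is (-30/19, 89/38) with r² = 129625/1444.
The farthest remaining point (6, -1) is at distance² 99073/1444 ≤ 129625/1444.

129625/1444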